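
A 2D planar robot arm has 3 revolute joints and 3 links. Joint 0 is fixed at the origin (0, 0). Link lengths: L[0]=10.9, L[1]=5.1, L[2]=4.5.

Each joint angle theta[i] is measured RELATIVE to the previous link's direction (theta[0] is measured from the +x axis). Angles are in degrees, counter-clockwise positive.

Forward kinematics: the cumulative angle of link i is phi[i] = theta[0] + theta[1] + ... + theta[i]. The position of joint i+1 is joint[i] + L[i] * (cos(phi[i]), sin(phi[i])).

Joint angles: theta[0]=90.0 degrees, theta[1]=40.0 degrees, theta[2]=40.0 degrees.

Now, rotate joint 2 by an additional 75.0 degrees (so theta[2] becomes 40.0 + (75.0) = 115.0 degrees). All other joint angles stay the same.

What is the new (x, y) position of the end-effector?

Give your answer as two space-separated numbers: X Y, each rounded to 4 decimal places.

Answer: -5.1800 10.7284

Derivation:
joint[0] = (0.0000, 0.0000)  (base)
link 0: phi[0] = 90 = 90 deg
  cos(90 deg) = 0.0000, sin(90 deg) = 1.0000
  joint[1] = (0.0000, 0.0000) + 10.9 * (0.0000, 1.0000) = (0.0000 + 0.0000, 0.0000 + 10.9000) = (0.0000, 10.9000)
link 1: phi[1] = 90 + 40 = 130 deg
  cos(130 deg) = -0.6428, sin(130 deg) = 0.7660
  joint[2] = (0.0000, 10.9000) + 5.1 * (-0.6428, 0.7660) = (0.0000 + -3.2782, 10.9000 + 3.9068) = (-3.2782, 14.8068)
link 2: phi[2] = 90 + 40 + 115 = 245 deg
  cos(245 deg) = -0.4226, sin(245 deg) = -0.9063
  joint[3] = (-3.2782, 14.8068) + 4.5 * (-0.4226, -0.9063) = (-3.2782 + -1.9018, 14.8068 + -4.0784) = (-5.1800, 10.7284)
End effector: (-5.1800, 10.7284)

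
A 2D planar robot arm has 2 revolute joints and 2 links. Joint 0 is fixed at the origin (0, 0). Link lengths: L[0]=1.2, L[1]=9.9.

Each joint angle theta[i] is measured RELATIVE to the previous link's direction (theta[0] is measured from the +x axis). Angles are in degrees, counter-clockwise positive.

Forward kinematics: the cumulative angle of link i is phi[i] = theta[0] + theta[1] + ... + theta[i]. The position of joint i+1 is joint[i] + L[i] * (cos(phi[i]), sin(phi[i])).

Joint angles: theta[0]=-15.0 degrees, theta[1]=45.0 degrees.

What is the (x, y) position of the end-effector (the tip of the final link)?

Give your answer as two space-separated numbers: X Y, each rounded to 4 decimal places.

Answer: 9.7328 4.6394

Derivation:
joint[0] = (0.0000, 0.0000)  (base)
link 0: phi[0] = -15 = -15 deg
  cos(-15 deg) = 0.9659, sin(-15 deg) = -0.2588
  joint[1] = (0.0000, 0.0000) + 1.2 * (0.9659, -0.2588) = (0.0000 + 1.1591, 0.0000 + -0.3106) = (1.1591, -0.3106)
link 1: phi[1] = -15 + 45 = 30 deg
  cos(30 deg) = 0.8660, sin(30 deg) = 0.5000
  joint[2] = (1.1591, -0.3106) + 9.9 * (0.8660, 0.5000) = (1.1591 + 8.5737, -0.3106 + 4.9500) = (9.7328, 4.6394)
End effector: (9.7328, 4.6394)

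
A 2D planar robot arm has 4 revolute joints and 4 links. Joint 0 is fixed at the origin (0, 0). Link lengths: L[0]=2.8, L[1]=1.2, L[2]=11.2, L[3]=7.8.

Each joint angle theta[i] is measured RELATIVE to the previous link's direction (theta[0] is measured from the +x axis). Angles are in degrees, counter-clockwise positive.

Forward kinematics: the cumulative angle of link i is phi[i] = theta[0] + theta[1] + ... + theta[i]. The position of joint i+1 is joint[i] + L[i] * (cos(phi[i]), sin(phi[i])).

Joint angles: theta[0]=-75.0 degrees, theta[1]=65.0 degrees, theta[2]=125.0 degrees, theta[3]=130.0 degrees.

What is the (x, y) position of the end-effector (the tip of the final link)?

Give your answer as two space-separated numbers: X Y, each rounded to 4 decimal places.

Answer: -6.1233 0.1685

Derivation:
joint[0] = (0.0000, 0.0000)  (base)
link 0: phi[0] = -75 = -75 deg
  cos(-75 deg) = 0.2588, sin(-75 deg) = -0.9659
  joint[1] = (0.0000, 0.0000) + 2.8 * (0.2588, -0.9659) = (0.0000 + 0.7247, 0.0000 + -2.7046) = (0.7247, -2.7046)
link 1: phi[1] = -75 + 65 = -10 deg
  cos(-10 deg) = 0.9848, sin(-10 deg) = -0.1736
  joint[2] = (0.7247, -2.7046) + 1.2 * (0.9848, -0.1736) = (0.7247 + 1.1818, -2.7046 + -0.2084) = (1.9065, -2.9130)
link 2: phi[2] = -75 + 65 + 125 = 115 deg
  cos(115 deg) = -0.4226, sin(115 deg) = 0.9063
  joint[3] = (1.9065, -2.9130) + 11.2 * (-0.4226, 0.9063) = (1.9065 + -4.7333, -2.9130 + 10.1506) = (-2.8269, 7.2377)
link 3: phi[3] = -75 + 65 + 125 + 130 = 245 deg
  cos(245 deg) = -0.4226, sin(245 deg) = -0.9063
  joint[4] = (-2.8269, 7.2377) + 7.8 * (-0.4226, -0.9063) = (-2.8269 + -3.2964, 7.2377 + -7.0692) = (-6.1233, 0.1685)
End effector: (-6.1233, 0.1685)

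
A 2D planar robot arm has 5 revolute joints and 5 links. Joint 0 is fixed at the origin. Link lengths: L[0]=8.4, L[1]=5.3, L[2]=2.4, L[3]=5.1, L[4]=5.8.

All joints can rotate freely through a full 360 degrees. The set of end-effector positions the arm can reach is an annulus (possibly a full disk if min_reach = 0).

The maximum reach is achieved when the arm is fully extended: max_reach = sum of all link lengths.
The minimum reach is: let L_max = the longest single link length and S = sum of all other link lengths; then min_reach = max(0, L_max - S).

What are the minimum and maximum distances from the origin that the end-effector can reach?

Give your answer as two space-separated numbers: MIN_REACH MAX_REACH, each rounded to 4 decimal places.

Answer: 0.0000 27.0000

Derivation:
Link lengths: [8.4, 5.3, 2.4, 5.1, 5.8]
max_reach = 8.4 + 5.3 + 2.4 + 5.1 + 5.8 = 27
L_max = max([8.4, 5.3, 2.4, 5.1, 5.8]) = 8.4
S (sum of others) = 27 - 8.4 = 18.6
min_reach = max(0, 8.4 - 18.6) = max(0, -10.2) = 0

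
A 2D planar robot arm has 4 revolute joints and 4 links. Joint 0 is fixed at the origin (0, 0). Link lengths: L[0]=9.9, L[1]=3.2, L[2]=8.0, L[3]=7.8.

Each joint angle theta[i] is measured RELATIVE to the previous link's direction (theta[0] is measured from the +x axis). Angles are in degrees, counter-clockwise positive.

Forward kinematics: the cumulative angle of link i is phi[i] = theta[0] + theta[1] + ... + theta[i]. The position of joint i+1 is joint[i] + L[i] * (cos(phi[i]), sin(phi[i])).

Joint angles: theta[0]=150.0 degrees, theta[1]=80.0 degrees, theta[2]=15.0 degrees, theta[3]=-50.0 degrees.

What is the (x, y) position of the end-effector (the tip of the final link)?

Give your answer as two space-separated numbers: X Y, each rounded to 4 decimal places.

joint[0] = (0.0000, 0.0000)  (base)
link 0: phi[0] = 150 = 150 deg
  cos(150 deg) = -0.8660, sin(150 deg) = 0.5000
  joint[1] = (0.0000, 0.0000) + 9.9 * (-0.8660, 0.5000) = (0.0000 + -8.5737, 0.0000 + 4.9500) = (-8.5737, 4.9500)
link 1: phi[1] = 150 + 80 = 230 deg
  cos(230 deg) = -0.6428, sin(230 deg) = -0.7660
  joint[2] = (-8.5737, 4.9500) + 3.2 * (-0.6428, -0.7660) = (-8.5737 + -2.0569, 4.9500 + -2.4513) = (-10.6306, 2.4987)
link 2: phi[2] = 150 + 80 + 15 = 245 deg
  cos(245 deg) = -0.4226, sin(245 deg) = -0.9063
  joint[3] = (-10.6306, 2.4987) + 8 * (-0.4226, -0.9063) = (-10.6306 + -3.3809, 2.4987 + -7.2505) = (-14.0115, -4.7518)
link 3: phi[3] = 150 + 80 + 15 + -50 = 195 deg
  cos(195 deg) = -0.9659, sin(195 deg) = -0.2588
  joint[4] = (-14.0115, -4.7518) + 7.8 * (-0.9659, -0.2588) = (-14.0115 + -7.5342, -4.7518 + -2.0188) = (-21.5457, -6.7706)
End effector: (-21.5457, -6.7706)

Answer: -21.5457 -6.7706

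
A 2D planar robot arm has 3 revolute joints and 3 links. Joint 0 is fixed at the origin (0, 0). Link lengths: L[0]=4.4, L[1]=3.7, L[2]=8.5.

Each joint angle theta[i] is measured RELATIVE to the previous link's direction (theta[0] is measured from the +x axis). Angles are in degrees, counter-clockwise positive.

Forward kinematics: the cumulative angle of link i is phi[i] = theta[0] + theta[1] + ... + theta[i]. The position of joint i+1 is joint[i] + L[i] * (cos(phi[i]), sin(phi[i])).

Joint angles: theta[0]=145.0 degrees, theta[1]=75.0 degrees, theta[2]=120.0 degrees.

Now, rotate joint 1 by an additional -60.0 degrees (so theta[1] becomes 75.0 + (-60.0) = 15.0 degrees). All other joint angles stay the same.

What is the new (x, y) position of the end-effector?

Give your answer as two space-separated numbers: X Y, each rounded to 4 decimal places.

Answer: -5.6051 -4.5817

Derivation:
joint[0] = (0.0000, 0.0000)  (base)
link 0: phi[0] = 145 = 145 deg
  cos(145 deg) = -0.8192, sin(145 deg) = 0.5736
  joint[1] = (0.0000, 0.0000) + 4.4 * (-0.8192, 0.5736) = (0.0000 + -3.6043, 0.0000 + 2.5237) = (-3.6043, 2.5237)
link 1: phi[1] = 145 + 15 = 160 deg
  cos(160 deg) = -0.9397, sin(160 deg) = 0.3420
  joint[2] = (-3.6043, 2.5237) + 3.7 * (-0.9397, 0.3420) = (-3.6043 + -3.4769, 2.5237 + 1.2655) = (-7.0811, 3.7892)
link 2: phi[2] = 145 + 15 + 120 = 280 deg
  cos(280 deg) = 0.1736, sin(280 deg) = -0.9848
  joint[3] = (-7.0811, 3.7892) + 8.5 * (0.1736, -0.9848) = (-7.0811 + 1.4760, 3.7892 + -8.3709) = (-5.6051, -4.5817)
End effector: (-5.6051, -4.5817)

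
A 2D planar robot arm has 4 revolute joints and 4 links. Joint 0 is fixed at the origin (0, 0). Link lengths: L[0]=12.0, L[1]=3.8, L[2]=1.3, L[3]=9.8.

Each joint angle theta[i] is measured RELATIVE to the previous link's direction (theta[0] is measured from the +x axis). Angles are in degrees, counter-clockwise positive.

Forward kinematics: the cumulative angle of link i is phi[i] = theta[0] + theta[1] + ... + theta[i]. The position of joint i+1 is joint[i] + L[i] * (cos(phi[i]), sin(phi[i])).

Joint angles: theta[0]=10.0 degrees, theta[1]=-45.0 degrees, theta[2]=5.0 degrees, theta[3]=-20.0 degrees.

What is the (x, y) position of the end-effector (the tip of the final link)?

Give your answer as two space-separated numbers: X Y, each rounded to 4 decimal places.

Answer: 22.3556 -8.2530

Derivation:
joint[0] = (0.0000, 0.0000)  (base)
link 0: phi[0] = 10 = 10 deg
  cos(10 deg) = 0.9848, sin(10 deg) = 0.1736
  joint[1] = (0.0000, 0.0000) + 12 * (0.9848, 0.1736) = (0.0000 + 11.8177, 0.0000 + 2.0838) = (11.8177, 2.0838)
link 1: phi[1] = 10 + -45 = -35 deg
  cos(-35 deg) = 0.8192, sin(-35 deg) = -0.5736
  joint[2] = (11.8177, 2.0838) + 3.8 * (0.8192, -0.5736) = (11.8177 + 3.1128, 2.0838 + -2.1796) = (14.9305, -0.0958)
link 2: phi[2] = 10 + -45 + 5 = -30 deg
  cos(-30 deg) = 0.8660, sin(-30 deg) = -0.5000
  joint[3] = (14.9305, -0.0958) + 1.3 * (0.8660, -0.5000) = (14.9305 + 1.1258, -0.0958 + -0.6500) = (16.0563, -0.7458)
link 3: phi[3] = 10 + -45 + 5 + -20 = -50 deg
  cos(-50 deg) = 0.6428, sin(-50 deg) = -0.7660
  joint[4] = (16.0563, -0.7458) + 9.8 * (0.6428, -0.7660) = (16.0563 + 6.2993, -0.7458 + -7.5072) = (22.3556, -8.2530)
End effector: (22.3556, -8.2530)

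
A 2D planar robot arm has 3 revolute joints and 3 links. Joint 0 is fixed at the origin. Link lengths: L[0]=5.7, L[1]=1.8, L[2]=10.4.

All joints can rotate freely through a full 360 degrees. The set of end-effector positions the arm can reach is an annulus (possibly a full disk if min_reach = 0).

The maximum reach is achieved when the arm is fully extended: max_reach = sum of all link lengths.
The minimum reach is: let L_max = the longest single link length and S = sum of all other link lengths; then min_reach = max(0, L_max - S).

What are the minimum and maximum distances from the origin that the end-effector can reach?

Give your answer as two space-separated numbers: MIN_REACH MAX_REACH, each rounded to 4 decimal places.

Link lengths: [5.7, 1.8, 10.4]
max_reach = 5.7 + 1.8 + 10.4 = 17.9
L_max = max([5.7, 1.8, 10.4]) = 10.4
S (sum of others) = 17.9 - 10.4 = 7.5
min_reach = max(0, 10.4 - 7.5) = max(0, 2.9) = 2.9

Answer: 2.9000 17.9000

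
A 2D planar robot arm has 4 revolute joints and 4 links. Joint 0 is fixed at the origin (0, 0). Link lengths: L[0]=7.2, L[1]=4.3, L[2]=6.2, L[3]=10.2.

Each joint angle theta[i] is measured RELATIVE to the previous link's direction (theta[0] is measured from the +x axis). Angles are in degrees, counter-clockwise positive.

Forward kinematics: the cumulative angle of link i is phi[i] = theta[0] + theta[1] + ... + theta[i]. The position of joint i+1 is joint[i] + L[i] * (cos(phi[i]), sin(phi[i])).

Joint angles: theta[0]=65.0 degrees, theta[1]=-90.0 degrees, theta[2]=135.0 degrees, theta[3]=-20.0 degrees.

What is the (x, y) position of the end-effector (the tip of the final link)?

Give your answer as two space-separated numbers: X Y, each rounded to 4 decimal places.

Answer: 4.8195 20.7343

Derivation:
joint[0] = (0.0000, 0.0000)  (base)
link 0: phi[0] = 65 = 65 deg
  cos(65 deg) = 0.4226, sin(65 deg) = 0.9063
  joint[1] = (0.0000, 0.0000) + 7.2 * (0.4226, 0.9063) = (0.0000 + 3.0429, 0.0000 + 6.5254) = (3.0429, 6.5254)
link 1: phi[1] = 65 + -90 = -25 deg
  cos(-25 deg) = 0.9063, sin(-25 deg) = -0.4226
  joint[2] = (3.0429, 6.5254) + 4.3 * (0.9063, -0.4226) = (3.0429 + 3.8971, 6.5254 + -1.8173) = (6.9400, 4.7082)
link 2: phi[2] = 65 + -90 + 135 = 110 deg
  cos(110 deg) = -0.3420, sin(110 deg) = 0.9397
  joint[3] = (6.9400, 4.7082) + 6.2 * (-0.3420, 0.9397) = (6.9400 + -2.1205, 4.7082 + 5.8261) = (4.8195, 10.5343)
link 3: phi[3] = 65 + -90 + 135 + -20 = 90 deg
  cos(90 deg) = 0.0000, sin(90 deg) = 1.0000
  joint[4] = (4.8195, 10.5343) + 10.2 * (0.0000, 1.0000) = (4.8195 + 0.0000, 10.5343 + 10.2000) = (4.8195, 20.7343)
End effector: (4.8195, 20.7343)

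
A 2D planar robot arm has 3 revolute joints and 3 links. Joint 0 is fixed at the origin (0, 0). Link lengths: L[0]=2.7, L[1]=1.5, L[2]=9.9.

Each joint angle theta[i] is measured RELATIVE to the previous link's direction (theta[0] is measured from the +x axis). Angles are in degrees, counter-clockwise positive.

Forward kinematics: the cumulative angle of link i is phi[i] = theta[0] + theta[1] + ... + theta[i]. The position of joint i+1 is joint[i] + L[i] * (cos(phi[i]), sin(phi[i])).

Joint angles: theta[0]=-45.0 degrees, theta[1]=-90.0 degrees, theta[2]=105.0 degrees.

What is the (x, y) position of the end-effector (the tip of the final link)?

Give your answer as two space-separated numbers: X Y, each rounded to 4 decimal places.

Answer: 9.4222 -7.9198

Derivation:
joint[0] = (0.0000, 0.0000)  (base)
link 0: phi[0] = -45 = -45 deg
  cos(-45 deg) = 0.7071, sin(-45 deg) = -0.7071
  joint[1] = (0.0000, 0.0000) + 2.7 * (0.7071, -0.7071) = (0.0000 + 1.9092, 0.0000 + -1.9092) = (1.9092, -1.9092)
link 1: phi[1] = -45 + -90 = -135 deg
  cos(-135 deg) = -0.7071, sin(-135 deg) = -0.7071
  joint[2] = (1.9092, -1.9092) + 1.5 * (-0.7071, -0.7071) = (1.9092 + -1.0607, -1.9092 + -1.0607) = (0.8485, -2.9698)
link 2: phi[2] = -45 + -90 + 105 = -30 deg
  cos(-30 deg) = 0.8660, sin(-30 deg) = -0.5000
  joint[3] = (0.8485, -2.9698) + 9.9 * (0.8660, -0.5000) = (0.8485 + 8.5737, -2.9698 + -4.9500) = (9.4222, -7.9198)
End effector: (9.4222, -7.9198)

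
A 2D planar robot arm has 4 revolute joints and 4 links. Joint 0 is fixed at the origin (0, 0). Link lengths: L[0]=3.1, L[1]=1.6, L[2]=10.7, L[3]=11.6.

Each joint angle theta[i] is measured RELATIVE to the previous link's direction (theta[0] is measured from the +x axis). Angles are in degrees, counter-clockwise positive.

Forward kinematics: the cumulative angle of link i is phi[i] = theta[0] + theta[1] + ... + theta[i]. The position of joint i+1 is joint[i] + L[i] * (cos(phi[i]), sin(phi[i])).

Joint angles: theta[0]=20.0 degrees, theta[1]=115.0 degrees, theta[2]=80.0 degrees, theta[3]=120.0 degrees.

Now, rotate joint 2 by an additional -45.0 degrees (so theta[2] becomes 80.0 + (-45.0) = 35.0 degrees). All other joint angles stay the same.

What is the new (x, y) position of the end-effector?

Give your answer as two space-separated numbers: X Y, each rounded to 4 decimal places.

joint[0] = (0.0000, 0.0000)  (base)
link 0: phi[0] = 20 = 20 deg
  cos(20 deg) = 0.9397, sin(20 deg) = 0.3420
  joint[1] = (0.0000, 0.0000) + 3.1 * (0.9397, 0.3420) = (0.0000 + 2.9130, 0.0000 + 1.0603) = (2.9130, 1.0603)
link 1: phi[1] = 20 + 115 = 135 deg
  cos(135 deg) = -0.7071, sin(135 deg) = 0.7071
  joint[2] = (2.9130, 1.0603) + 1.6 * (-0.7071, 0.7071) = (2.9130 + -1.1314, 1.0603 + 1.1314) = (1.7817, 2.1916)
link 2: phi[2] = 20 + 115 + 35 = 170 deg
  cos(170 deg) = -0.9848, sin(170 deg) = 0.1736
  joint[3] = (1.7817, 2.1916) + 10.7 * (-0.9848, 0.1736) = (1.7817 + -10.5374, 2.1916 + 1.8580) = (-8.7558, 4.0497)
link 3: phi[3] = 20 + 115 + 35 + 120 = 290 deg
  cos(290 deg) = 0.3420, sin(290 deg) = -0.9397
  joint[4] = (-8.7558, 4.0497) + 11.6 * (0.3420, -0.9397) = (-8.7558 + 3.9674, 4.0497 + -10.9004) = (-4.7883, -6.8508)
End effector: (-4.7883, -6.8508)

Answer: -4.7883 -6.8508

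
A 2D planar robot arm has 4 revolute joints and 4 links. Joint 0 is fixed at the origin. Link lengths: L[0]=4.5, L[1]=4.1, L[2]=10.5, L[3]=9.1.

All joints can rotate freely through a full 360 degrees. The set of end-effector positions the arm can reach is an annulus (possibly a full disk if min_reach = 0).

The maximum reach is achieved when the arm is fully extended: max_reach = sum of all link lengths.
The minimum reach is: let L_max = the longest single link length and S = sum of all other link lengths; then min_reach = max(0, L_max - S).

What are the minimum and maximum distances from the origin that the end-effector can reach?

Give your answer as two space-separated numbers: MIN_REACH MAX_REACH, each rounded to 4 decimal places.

Link lengths: [4.5, 4.1, 10.5, 9.1]
max_reach = 4.5 + 4.1 + 10.5 + 9.1 = 28.2
L_max = max([4.5, 4.1, 10.5, 9.1]) = 10.5
S (sum of others) = 28.2 - 10.5 = 17.7
min_reach = max(0, 10.5 - 17.7) = max(0, -7.2) = 0

Answer: 0.0000 28.2000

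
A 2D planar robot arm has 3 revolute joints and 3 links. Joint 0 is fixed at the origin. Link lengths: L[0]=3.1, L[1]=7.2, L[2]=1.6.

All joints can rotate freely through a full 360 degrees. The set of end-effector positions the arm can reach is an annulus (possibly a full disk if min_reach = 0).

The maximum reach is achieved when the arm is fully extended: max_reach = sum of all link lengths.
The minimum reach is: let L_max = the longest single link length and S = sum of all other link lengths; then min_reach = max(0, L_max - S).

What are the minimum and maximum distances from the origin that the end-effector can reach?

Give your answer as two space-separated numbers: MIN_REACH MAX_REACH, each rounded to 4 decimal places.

Link lengths: [3.1, 7.2, 1.6]
max_reach = 3.1 + 7.2 + 1.6 = 11.9
L_max = max([3.1, 7.2, 1.6]) = 7.2
S (sum of others) = 11.9 - 7.2 = 4.7
min_reach = max(0, 7.2 - 4.7) = max(0, 2.5) = 2.5

Answer: 2.5000 11.9000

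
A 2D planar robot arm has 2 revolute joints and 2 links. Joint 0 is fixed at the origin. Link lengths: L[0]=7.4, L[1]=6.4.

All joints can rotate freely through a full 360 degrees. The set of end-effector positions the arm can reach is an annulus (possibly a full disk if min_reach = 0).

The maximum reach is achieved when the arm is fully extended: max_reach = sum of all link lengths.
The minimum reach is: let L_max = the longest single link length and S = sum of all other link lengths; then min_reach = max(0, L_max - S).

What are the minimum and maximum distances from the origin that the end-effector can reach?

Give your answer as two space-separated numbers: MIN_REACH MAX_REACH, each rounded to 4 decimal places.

Link lengths: [7.4, 6.4]
max_reach = 7.4 + 6.4 = 13.8
L_max = max([7.4, 6.4]) = 7.4
S (sum of others) = 13.8 - 7.4 = 6.4
min_reach = max(0, 7.4 - 6.4) = max(0, 1) = 1

Answer: 1.0000 13.8000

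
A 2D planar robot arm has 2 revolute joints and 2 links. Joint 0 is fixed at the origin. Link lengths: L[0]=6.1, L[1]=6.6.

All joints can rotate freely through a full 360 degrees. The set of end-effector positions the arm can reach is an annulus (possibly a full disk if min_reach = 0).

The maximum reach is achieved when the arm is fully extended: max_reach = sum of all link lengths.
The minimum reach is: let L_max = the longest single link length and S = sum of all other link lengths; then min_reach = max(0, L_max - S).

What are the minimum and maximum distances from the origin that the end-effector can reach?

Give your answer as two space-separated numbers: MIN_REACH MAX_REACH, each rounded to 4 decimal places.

Link lengths: [6.1, 6.6]
max_reach = 6.1 + 6.6 = 12.7
L_max = max([6.1, 6.6]) = 6.6
S (sum of others) = 12.7 - 6.6 = 6.1
min_reach = max(0, 6.6 - 6.1) = max(0, 0.5) = 0.5

Answer: 0.5000 12.7000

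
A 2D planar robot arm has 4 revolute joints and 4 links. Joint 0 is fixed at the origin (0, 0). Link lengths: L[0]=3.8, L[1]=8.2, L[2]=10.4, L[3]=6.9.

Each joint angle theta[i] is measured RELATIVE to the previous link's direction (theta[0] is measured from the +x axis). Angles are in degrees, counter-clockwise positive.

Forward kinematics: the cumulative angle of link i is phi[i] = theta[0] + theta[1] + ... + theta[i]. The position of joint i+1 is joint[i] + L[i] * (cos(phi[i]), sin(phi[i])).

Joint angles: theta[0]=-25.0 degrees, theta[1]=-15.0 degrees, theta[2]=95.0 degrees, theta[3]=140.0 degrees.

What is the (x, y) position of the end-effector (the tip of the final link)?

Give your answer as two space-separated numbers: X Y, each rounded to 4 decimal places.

joint[0] = (0.0000, 0.0000)  (base)
link 0: phi[0] = -25 = -25 deg
  cos(-25 deg) = 0.9063, sin(-25 deg) = -0.4226
  joint[1] = (0.0000, 0.0000) + 3.8 * (0.9063, -0.4226) = (0.0000 + 3.4440, 0.0000 + -1.6059) = (3.4440, -1.6059)
link 1: phi[1] = -25 + -15 = -40 deg
  cos(-40 deg) = 0.7660, sin(-40 deg) = -0.6428
  joint[2] = (3.4440, -1.6059) + 8.2 * (0.7660, -0.6428) = (3.4440 + 6.2816, -1.6059 + -5.2709) = (9.7255, -6.8768)
link 2: phi[2] = -25 + -15 + 95 = 55 deg
  cos(55 deg) = 0.5736, sin(55 deg) = 0.8192
  joint[3] = (9.7255, -6.8768) + 10.4 * (0.5736, 0.8192) = (9.7255 + 5.9652, -6.8768 + 8.5192) = (15.6907, 1.6424)
link 3: phi[3] = -25 + -15 + 95 + 140 = 195 deg
  cos(195 deg) = -0.9659, sin(195 deg) = -0.2588
  joint[4] = (15.6907, 1.6424) + 6.9 * (-0.9659, -0.2588) = (15.6907 + -6.6649, 1.6424 + -1.7859) = (9.0258, -0.1435)
End effector: (9.0258, -0.1435)

Answer: 9.0258 -0.1435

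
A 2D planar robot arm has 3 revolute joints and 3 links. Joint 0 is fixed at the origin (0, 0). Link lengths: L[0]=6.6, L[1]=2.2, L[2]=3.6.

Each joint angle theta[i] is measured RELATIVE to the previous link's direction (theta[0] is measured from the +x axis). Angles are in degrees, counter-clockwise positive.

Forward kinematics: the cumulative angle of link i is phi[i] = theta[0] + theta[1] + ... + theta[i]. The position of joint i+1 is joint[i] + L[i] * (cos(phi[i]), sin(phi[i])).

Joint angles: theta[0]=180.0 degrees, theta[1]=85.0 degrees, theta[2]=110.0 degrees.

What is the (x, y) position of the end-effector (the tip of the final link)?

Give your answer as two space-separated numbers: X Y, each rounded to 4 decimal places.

Answer: -3.3144 -1.2599

Derivation:
joint[0] = (0.0000, 0.0000)  (base)
link 0: phi[0] = 180 = 180 deg
  cos(180 deg) = -1.0000, sin(180 deg) = 0.0000
  joint[1] = (0.0000, 0.0000) + 6.6 * (-1.0000, 0.0000) = (0.0000 + -6.6000, 0.0000 + 0.0000) = (-6.6000, 0.0000)
link 1: phi[1] = 180 + 85 = 265 deg
  cos(265 deg) = -0.0872, sin(265 deg) = -0.9962
  joint[2] = (-6.6000, 0.0000) + 2.2 * (-0.0872, -0.9962) = (-6.6000 + -0.1917, 0.0000 + -2.1916) = (-6.7917, -2.1916)
link 2: phi[2] = 180 + 85 + 110 = 375 deg
  cos(375 deg) = 0.9659, sin(375 deg) = 0.2588
  joint[3] = (-6.7917, -2.1916) + 3.6 * (0.9659, 0.2588) = (-6.7917 + 3.4773, -2.1916 + 0.9317) = (-3.3144, -1.2599)
End effector: (-3.3144, -1.2599)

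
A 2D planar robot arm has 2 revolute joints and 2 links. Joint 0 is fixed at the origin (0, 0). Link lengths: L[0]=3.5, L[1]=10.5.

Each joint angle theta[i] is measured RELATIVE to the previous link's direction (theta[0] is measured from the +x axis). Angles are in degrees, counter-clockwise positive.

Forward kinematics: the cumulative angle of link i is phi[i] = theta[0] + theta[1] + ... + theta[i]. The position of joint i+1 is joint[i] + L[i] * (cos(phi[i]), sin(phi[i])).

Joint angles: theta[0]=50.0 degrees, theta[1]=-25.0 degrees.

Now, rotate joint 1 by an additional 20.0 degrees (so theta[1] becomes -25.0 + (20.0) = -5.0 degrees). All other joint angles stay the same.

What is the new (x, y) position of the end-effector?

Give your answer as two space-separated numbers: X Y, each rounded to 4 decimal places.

Answer: 9.6744 10.1058

Derivation:
joint[0] = (0.0000, 0.0000)  (base)
link 0: phi[0] = 50 = 50 deg
  cos(50 deg) = 0.6428, sin(50 deg) = 0.7660
  joint[1] = (0.0000, 0.0000) + 3.5 * (0.6428, 0.7660) = (0.0000 + 2.2498, 0.0000 + 2.6812) = (2.2498, 2.6812)
link 1: phi[1] = 50 + -5 = 45 deg
  cos(45 deg) = 0.7071, sin(45 deg) = 0.7071
  joint[2] = (2.2498, 2.6812) + 10.5 * (0.7071, 0.7071) = (2.2498 + 7.4246, 2.6812 + 7.4246) = (9.6744, 10.1058)
End effector: (9.6744, 10.1058)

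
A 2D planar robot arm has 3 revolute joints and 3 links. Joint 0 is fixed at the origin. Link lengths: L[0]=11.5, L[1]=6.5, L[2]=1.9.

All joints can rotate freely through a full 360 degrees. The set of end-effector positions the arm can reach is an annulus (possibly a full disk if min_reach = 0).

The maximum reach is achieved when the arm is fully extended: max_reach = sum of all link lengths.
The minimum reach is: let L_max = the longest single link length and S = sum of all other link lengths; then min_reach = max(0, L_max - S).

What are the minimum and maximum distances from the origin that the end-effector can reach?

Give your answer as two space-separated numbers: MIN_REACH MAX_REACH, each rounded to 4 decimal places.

Answer: 3.1000 19.9000

Derivation:
Link lengths: [11.5, 6.5, 1.9]
max_reach = 11.5 + 6.5 + 1.9 = 19.9
L_max = max([11.5, 6.5, 1.9]) = 11.5
S (sum of others) = 19.9 - 11.5 = 8.4
min_reach = max(0, 11.5 - 8.4) = max(0, 3.1) = 3.1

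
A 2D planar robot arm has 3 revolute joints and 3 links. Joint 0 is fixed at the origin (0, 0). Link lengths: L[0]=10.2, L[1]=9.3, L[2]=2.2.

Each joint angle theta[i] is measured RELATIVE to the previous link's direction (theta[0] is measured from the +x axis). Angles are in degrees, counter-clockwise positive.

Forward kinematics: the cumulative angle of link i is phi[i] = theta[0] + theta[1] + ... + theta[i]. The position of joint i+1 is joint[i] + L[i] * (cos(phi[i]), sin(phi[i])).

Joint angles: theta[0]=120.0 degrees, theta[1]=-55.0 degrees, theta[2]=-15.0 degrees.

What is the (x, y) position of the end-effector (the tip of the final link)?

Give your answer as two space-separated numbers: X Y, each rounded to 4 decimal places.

joint[0] = (0.0000, 0.0000)  (base)
link 0: phi[0] = 120 = 120 deg
  cos(120 deg) = -0.5000, sin(120 deg) = 0.8660
  joint[1] = (0.0000, 0.0000) + 10.2 * (-0.5000, 0.8660) = (0.0000 + -5.1000, 0.0000 + 8.8335) = (-5.1000, 8.8335)
link 1: phi[1] = 120 + -55 = 65 deg
  cos(65 deg) = 0.4226, sin(65 deg) = 0.9063
  joint[2] = (-5.1000, 8.8335) + 9.3 * (0.4226, 0.9063) = (-5.1000 + 3.9303, 8.8335 + 8.4287) = (-1.1697, 17.2621)
link 2: phi[2] = 120 + -55 + -15 = 50 deg
  cos(50 deg) = 0.6428, sin(50 deg) = 0.7660
  joint[3] = (-1.1697, 17.2621) + 2.2 * (0.6428, 0.7660) = (-1.1697 + 1.4141, 17.2621 + 1.6853) = (0.2445, 18.9474)
End effector: (0.2445, 18.9474)

Answer: 0.2445 18.9474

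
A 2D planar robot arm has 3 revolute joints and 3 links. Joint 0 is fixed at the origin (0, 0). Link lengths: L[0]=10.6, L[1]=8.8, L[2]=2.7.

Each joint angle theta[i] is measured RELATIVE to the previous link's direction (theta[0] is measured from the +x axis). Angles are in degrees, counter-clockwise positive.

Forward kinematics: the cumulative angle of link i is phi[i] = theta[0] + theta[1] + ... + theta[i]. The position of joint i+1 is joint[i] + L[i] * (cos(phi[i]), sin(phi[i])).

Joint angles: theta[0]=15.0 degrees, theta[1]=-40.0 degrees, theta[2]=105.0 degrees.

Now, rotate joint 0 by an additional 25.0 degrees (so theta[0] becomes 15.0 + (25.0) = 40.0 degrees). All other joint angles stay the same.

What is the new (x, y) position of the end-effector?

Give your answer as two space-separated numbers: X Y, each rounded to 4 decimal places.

joint[0] = (0.0000, 0.0000)  (base)
link 0: phi[0] = 40 = 40 deg
  cos(40 deg) = 0.7660, sin(40 deg) = 0.6428
  joint[1] = (0.0000, 0.0000) + 10.6 * (0.7660, 0.6428) = (0.0000 + 8.1201, 0.0000 + 6.8135) = (8.1201, 6.8135)
link 1: phi[1] = 40 + -40 = 0 deg
  cos(0 deg) = 1.0000, sin(0 deg) = 0.0000
  joint[2] = (8.1201, 6.8135) + 8.8 * (1.0000, 0.0000) = (8.1201 + 8.8000, 6.8135 + 0.0000) = (16.9201, 6.8135)
link 2: phi[2] = 40 + -40 + 105 = 105 deg
  cos(105 deg) = -0.2588, sin(105 deg) = 0.9659
  joint[3] = (16.9201, 6.8135) + 2.7 * (-0.2588, 0.9659) = (16.9201 + -0.6988, 6.8135 + 2.6080) = (16.2213, 9.4215)
End effector: (16.2213, 9.4215)

Answer: 16.2213 9.4215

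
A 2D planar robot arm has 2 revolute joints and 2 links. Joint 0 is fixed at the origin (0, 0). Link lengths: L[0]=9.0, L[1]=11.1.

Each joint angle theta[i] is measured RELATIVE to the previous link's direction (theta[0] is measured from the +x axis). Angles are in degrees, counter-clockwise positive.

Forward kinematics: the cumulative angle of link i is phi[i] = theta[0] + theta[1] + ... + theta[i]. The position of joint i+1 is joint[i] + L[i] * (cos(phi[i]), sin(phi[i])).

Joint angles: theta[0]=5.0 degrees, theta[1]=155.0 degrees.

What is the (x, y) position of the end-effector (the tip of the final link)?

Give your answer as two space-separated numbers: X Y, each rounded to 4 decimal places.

Answer: -1.4648 4.5808

Derivation:
joint[0] = (0.0000, 0.0000)  (base)
link 0: phi[0] = 5 = 5 deg
  cos(5 deg) = 0.9962, sin(5 deg) = 0.0872
  joint[1] = (0.0000, 0.0000) + 9 * (0.9962, 0.0872) = (0.0000 + 8.9658, 0.0000 + 0.7844) = (8.9658, 0.7844)
link 1: phi[1] = 5 + 155 = 160 deg
  cos(160 deg) = -0.9397, sin(160 deg) = 0.3420
  joint[2] = (8.9658, 0.7844) + 11.1 * (-0.9397, 0.3420) = (8.9658 + -10.4306, 0.7844 + 3.7964) = (-1.4648, 4.5808)
End effector: (-1.4648, 4.5808)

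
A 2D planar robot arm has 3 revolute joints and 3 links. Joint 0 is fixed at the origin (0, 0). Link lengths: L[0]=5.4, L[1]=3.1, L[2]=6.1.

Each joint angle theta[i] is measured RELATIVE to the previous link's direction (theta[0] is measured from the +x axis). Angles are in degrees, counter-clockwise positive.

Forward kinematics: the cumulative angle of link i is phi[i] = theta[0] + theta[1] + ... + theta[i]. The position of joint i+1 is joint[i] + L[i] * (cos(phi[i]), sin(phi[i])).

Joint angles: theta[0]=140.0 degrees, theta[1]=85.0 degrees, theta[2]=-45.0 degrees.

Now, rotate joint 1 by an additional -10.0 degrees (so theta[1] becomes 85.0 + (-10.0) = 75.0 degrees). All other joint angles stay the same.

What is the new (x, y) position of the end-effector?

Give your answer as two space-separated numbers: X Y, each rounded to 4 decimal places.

Answer: -12.6833 2.7522

Derivation:
joint[0] = (0.0000, 0.0000)  (base)
link 0: phi[0] = 140 = 140 deg
  cos(140 deg) = -0.7660, sin(140 deg) = 0.6428
  joint[1] = (0.0000, 0.0000) + 5.4 * (-0.7660, 0.6428) = (0.0000 + -4.1366, 0.0000 + 3.4711) = (-4.1366, 3.4711)
link 1: phi[1] = 140 + 75 = 215 deg
  cos(215 deg) = -0.8192, sin(215 deg) = -0.5736
  joint[2] = (-4.1366, 3.4711) + 3.1 * (-0.8192, -0.5736) = (-4.1366 + -2.5394, 3.4711 + -1.7781) = (-6.6760, 1.6930)
link 2: phi[2] = 140 + 75 + -45 = 170 deg
  cos(170 deg) = -0.9848, sin(170 deg) = 0.1736
  joint[3] = (-6.6760, 1.6930) + 6.1 * (-0.9848, 0.1736) = (-6.6760 + -6.0073, 1.6930 + 1.0593) = (-12.6833, 2.7522)
End effector: (-12.6833, 2.7522)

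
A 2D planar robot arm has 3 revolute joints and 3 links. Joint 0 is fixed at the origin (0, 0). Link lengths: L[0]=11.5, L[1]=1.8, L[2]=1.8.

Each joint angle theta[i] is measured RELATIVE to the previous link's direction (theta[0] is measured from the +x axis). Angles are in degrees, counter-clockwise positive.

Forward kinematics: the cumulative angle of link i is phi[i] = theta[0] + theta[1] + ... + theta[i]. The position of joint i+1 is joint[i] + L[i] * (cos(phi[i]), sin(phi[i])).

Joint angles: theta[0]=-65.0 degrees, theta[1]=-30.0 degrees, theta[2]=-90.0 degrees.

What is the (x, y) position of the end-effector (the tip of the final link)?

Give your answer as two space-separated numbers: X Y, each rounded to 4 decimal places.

Answer: 2.9101 -12.0588

Derivation:
joint[0] = (0.0000, 0.0000)  (base)
link 0: phi[0] = -65 = -65 deg
  cos(-65 deg) = 0.4226, sin(-65 deg) = -0.9063
  joint[1] = (0.0000, 0.0000) + 11.5 * (0.4226, -0.9063) = (0.0000 + 4.8601, 0.0000 + -10.4225) = (4.8601, -10.4225)
link 1: phi[1] = -65 + -30 = -95 deg
  cos(-95 deg) = -0.0872, sin(-95 deg) = -0.9962
  joint[2] = (4.8601, -10.4225) + 1.8 * (-0.0872, -0.9962) = (4.8601 + -0.1569, -10.4225 + -1.7932) = (4.7032, -12.2157)
link 2: phi[2] = -65 + -30 + -90 = -185 deg
  cos(-185 deg) = -0.9962, sin(-185 deg) = 0.0872
  joint[3] = (4.7032, -12.2157) + 1.8 * (-0.9962, 0.0872) = (4.7032 + -1.7932, -12.2157 + 0.1569) = (2.9101, -12.0588)
End effector: (2.9101, -12.0588)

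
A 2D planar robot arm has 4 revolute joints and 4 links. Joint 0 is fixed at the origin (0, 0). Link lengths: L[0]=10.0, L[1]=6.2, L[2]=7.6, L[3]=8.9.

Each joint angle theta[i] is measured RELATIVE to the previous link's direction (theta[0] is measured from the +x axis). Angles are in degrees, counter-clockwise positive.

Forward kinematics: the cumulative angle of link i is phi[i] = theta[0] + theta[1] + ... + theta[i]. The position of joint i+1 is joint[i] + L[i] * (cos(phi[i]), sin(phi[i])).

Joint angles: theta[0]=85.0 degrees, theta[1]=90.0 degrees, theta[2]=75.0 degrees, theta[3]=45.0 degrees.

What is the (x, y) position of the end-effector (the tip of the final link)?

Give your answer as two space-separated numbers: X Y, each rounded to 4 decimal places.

joint[0] = (0.0000, 0.0000)  (base)
link 0: phi[0] = 85 = 85 deg
  cos(85 deg) = 0.0872, sin(85 deg) = 0.9962
  joint[1] = (0.0000, 0.0000) + 10 * (0.0872, 0.9962) = (0.0000 + 0.8716, 0.0000 + 9.9619) = (0.8716, 9.9619)
link 1: phi[1] = 85 + 90 = 175 deg
  cos(175 deg) = -0.9962, sin(175 deg) = 0.0872
  joint[2] = (0.8716, 9.9619) + 6.2 * (-0.9962, 0.0872) = (0.8716 + -6.1764, 9.9619 + 0.5404) = (-5.3048, 10.5023)
link 2: phi[2] = 85 + 90 + 75 = 250 deg
  cos(250 deg) = -0.3420, sin(250 deg) = -0.9397
  joint[3] = (-5.3048, 10.5023) + 7.6 * (-0.3420, -0.9397) = (-5.3048 + -2.5994, 10.5023 + -7.1417) = (-7.9042, 3.3606)
link 3: phi[3] = 85 + 90 + 75 + 45 = 295 deg
  cos(295 deg) = 0.4226, sin(295 deg) = -0.9063
  joint[4] = (-7.9042, 3.3606) + 8.9 * (0.4226, -0.9063) = (-7.9042 + 3.7613, 3.3606 + -8.0661) = (-4.1429, -4.7055)
End effector: (-4.1429, -4.7055)

Answer: -4.1429 -4.7055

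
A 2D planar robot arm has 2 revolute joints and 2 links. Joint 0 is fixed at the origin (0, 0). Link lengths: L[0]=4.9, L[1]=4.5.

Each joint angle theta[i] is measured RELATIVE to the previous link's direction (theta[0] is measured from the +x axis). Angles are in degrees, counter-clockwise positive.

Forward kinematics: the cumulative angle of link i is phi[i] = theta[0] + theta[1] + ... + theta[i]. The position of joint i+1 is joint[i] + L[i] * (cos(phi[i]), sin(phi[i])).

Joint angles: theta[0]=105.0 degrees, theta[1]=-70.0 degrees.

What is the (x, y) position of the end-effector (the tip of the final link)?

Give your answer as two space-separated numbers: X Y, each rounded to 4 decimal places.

Answer: 2.4180 7.3141

Derivation:
joint[0] = (0.0000, 0.0000)  (base)
link 0: phi[0] = 105 = 105 deg
  cos(105 deg) = -0.2588, sin(105 deg) = 0.9659
  joint[1] = (0.0000, 0.0000) + 4.9 * (-0.2588, 0.9659) = (0.0000 + -1.2682, 0.0000 + 4.7330) = (-1.2682, 4.7330)
link 1: phi[1] = 105 + -70 = 35 deg
  cos(35 deg) = 0.8192, sin(35 deg) = 0.5736
  joint[2] = (-1.2682, 4.7330) + 4.5 * (0.8192, 0.5736) = (-1.2682 + 3.6862, 4.7330 + 2.5811) = (2.4180, 7.3141)
End effector: (2.4180, 7.3141)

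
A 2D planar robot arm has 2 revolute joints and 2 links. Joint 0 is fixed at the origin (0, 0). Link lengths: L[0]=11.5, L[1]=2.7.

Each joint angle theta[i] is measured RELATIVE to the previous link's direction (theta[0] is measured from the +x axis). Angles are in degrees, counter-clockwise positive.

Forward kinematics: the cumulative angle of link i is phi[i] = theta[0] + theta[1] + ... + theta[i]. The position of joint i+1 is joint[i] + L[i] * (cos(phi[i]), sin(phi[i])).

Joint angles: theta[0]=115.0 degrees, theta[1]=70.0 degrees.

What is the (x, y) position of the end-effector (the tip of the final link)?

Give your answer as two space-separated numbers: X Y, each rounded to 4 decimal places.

joint[0] = (0.0000, 0.0000)  (base)
link 0: phi[0] = 115 = 115 deg
  cos(115 deg) = -0.4226, sin(115 deg) = 0.9063
  joint[1] = (0.0000, 0.0000) + 11.5 * (-0.4226, 0.9063) = (0.0000 + -4.8601, 0.0000 + 10.4225) = (-4.8601, 10.4225)
link 1: phi[1] = 115 + 70 = 185 deg
  cos(185 deg) = -0.9962, sin(185 deg) = -0.0872
  joint[2] = (-4.8601, 10.4225) + 2.7 * (-0.9962, -0.0872) = (-4.8601 + -2.6897, 10.4225 + -0.2353) = (-7.5498, 10.1872)
End effector: (-7.5498, 10.1872)

Answer: -7.5498 10.1872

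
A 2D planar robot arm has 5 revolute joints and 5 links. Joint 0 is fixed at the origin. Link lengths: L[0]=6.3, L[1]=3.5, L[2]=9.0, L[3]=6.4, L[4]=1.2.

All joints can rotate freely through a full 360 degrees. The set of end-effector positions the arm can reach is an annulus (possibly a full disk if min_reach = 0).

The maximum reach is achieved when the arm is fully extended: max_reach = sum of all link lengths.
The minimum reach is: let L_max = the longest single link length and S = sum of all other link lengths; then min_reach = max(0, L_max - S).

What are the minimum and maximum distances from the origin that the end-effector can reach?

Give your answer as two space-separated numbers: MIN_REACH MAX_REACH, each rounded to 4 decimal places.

Answer: 0.0000 26.4000

Derivation:
Link lengths: [6.3, 3.5, 9.0, 6.4, 1.2]
max_reach = 6.3 + 3.5 + 9 + 6.4 + 1.2 = 26.4
L_max = max([6.3, 3.5, 9.0, 6.4, 1.2]) = 9
S (sum of others) = 26.4 - 9 = 17.4
min_reach = max(0, 9 - 17.4) = max(0, -8.4) = 0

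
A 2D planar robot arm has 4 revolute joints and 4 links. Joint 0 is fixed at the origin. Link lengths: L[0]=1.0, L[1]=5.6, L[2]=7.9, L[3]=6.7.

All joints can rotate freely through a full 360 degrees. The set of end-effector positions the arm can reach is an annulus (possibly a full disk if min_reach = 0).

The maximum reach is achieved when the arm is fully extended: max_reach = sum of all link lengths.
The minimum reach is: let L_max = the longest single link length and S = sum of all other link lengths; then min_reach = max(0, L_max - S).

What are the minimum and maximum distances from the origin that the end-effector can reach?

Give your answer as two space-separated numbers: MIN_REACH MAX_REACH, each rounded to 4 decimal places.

Link lengths: [1.0, 5.6, 7.9, 6.7]
max_reach = 1 + 5.6 + 7.9 + 6.7 = 21.2
L_max = max([1.0, 5.6, 7.9, 6.7]) = 7.9
S (sum of others) = 21.2 - 7.9 = 13.3
min_reach = max(0, 7.9 - 13.3) = max(0, -5.4) = 0

Answer: 0.0000 21.2000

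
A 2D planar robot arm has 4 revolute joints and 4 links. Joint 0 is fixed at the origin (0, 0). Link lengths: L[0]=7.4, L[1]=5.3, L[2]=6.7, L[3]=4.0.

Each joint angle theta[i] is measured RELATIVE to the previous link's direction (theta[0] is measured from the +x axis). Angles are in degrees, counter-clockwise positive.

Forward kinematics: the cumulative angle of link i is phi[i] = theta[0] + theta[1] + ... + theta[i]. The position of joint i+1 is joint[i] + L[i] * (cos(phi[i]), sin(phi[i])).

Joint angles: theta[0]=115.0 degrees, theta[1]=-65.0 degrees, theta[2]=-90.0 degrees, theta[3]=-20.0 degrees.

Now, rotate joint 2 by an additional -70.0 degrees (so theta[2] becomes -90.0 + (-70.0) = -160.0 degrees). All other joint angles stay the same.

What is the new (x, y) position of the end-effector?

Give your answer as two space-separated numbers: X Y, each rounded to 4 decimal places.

Answer: -4.5833 1.4066

Derivation:
joint[0] = (0.0000, 0.0000)  (base)
link 0: phi[0] = 115 = 115 deg
  cos(115 deg) = -0.4226, sin(115 deg) = 0.9063
  joint[1] = (0.0000, 0.0000) + 7.4 * (-0.4226, 0.9063) = (0.0000 + -3.1274, 0.0000 + 6.7067) = (-3.1274, 6.7067)
link 1: phi[1] = 115 + -65 = 50 deg
  cos(50 deg) = 0.6428, sin(50 deg) = 0.7660
  joint[2] = (-3.1274, 6.7067) + 5.3 * (0.6428, 0.7660) = (-3.1274 + 3.4068, 6.7067 + 4.0600) = (0.2794, 10.7667)
link 2: phi[2] = 115 + -65 + -160 = -110 deg
  cos(-110 deg) = -0.3420, sin(-110 deg) = -0.9397
  joint[3] = (0.2794, 10.7667) + 6.7 * (-0.3420, -0.9397) = (0.2794 + -2.2915, 10.7667 + -6.2959) = (-2.0121, 4.4708)
link 3: phi[3] = 115 + -65 + -160 + -20 = -130 deg
  cos(-130 deg) = -0.6428, sin(-130 deg) = -0.7660
  joint[4] = (-2.0121, 4.4708) + 4 * (-0.6428, -0.7660) = (-2.0121 + -2.5712, 4.4708 + -3.0642) = (-4.5833, 1.4066)
End effector: (-4.5833, 1.4066)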